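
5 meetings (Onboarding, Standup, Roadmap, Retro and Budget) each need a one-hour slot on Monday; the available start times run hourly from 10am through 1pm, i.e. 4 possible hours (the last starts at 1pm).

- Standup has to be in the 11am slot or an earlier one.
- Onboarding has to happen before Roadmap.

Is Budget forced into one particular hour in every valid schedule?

No

Budget can be 10am (e.g. Standup=10am; Roadmap=11am; Budget=10am; Retro=10am; Onboarding=10am) or 11am (e.g. Budget=11am, Roadmap=11am, Retro=10am, Onboarding=10am, Standup=10am).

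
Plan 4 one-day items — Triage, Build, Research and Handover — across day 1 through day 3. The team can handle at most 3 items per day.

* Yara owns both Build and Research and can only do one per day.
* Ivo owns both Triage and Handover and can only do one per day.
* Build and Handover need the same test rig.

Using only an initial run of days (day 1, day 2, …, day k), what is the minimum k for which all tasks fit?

With at most 3 per day and 4 tasks, at least 2 days are needed.
2 works (last occupied day: day 2): for example Build -> day 1; Triage -> day 1; Research -> day 2; Handover -> day 2.

2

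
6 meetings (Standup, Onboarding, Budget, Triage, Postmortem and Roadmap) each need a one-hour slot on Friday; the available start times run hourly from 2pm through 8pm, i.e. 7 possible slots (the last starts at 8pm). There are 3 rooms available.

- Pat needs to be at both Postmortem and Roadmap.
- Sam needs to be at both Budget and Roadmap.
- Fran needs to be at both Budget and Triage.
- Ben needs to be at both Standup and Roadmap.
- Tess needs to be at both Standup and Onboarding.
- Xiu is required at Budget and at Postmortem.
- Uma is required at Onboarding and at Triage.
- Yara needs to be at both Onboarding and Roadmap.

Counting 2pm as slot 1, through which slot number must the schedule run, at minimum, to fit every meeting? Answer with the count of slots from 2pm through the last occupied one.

3

With at most 3 per slot and 6 meetings, at least 2 slots are needed.
Could 2 slots be enough, i.e. nothing placed later than 3pm? No: Standup, Onboarding and Roadmap must all be in different slots (Standup/Onboarding can't share; Standup/Roadmap can't share; Onboarding/Roadmap can't share), but only 2 slots are available: 3 meetings can't fit in 2 distinct slots.
So 2 slots is not enough.
3 works (last occupied slot: 4pm): for example Postmortem -> 3pm, Budget -> 2pm, Standup -> 2pm, Roadmap -> 4pm, Triage -> 4pm, Onboarding -> 3pm.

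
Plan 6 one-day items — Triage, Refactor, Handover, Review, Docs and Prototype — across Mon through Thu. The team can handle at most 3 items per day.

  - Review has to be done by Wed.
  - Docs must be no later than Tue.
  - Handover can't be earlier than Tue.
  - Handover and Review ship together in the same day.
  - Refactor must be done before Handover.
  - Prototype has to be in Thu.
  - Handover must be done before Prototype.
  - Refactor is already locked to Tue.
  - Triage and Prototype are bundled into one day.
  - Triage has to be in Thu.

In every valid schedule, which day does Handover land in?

Refactor is fixed at Tue and must come before Handover, so Handover is at least Wed.
Prototype is fixed at Thu and must come after Handover, so Handover is at most Wed.
So Handover must be Wed.

Wed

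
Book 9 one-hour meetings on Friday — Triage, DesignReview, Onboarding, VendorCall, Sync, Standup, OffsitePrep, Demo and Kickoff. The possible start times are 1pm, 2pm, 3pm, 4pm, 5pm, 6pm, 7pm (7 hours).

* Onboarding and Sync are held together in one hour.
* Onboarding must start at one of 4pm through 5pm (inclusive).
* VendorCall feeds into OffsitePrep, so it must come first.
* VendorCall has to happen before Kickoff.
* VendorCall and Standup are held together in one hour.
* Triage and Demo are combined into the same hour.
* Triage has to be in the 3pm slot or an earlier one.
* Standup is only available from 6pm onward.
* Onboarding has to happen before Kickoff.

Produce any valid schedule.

OffsitePrep -> 7pm; Kickoff -> 7pm; Demo -> 1pm; Standup -> 6pm; VendorCall -> 6pm; Triage -> 1pm; Onboarding -> 4pm; DesignReview -> 1pm; Sync -> 4pm

Checking: VendorCall(6pm) before OffsitePrep(7pm); Onboarding(4pm) before Kickoff(7pm); VendorCall(6pm) before Kickoff(7pm); VendorCall = Standup = 6pm; Onboarding = Sync = 4pm; Triage = Demo = 1pm; Triage=1pm in [1pm,3pm]; Standup=6pm in [6pm,7pm]; Onboarding=4pm in [4pm,5pm].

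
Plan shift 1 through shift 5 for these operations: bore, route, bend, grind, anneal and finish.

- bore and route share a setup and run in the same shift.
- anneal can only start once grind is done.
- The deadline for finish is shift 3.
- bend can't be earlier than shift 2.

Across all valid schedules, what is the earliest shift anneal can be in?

Precedence pushes anneal to at least shift 2.
anneal at shift 2 is achievable: route=shift 1, grind=shift 1, bend=shift 2, anneal=shift 2, bore=shift 1, finish=shift 1.

shift 2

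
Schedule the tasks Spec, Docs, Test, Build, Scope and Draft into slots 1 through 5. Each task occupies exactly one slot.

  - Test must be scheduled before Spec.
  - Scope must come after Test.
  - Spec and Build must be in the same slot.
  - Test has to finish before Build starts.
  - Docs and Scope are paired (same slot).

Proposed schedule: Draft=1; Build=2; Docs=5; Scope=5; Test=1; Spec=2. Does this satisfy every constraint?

Yes

Spec and Build must be in the same slot — holds.
Test must be scheduled before Spec — holds.
Docs and Scope are paired (same slot) — holds.
Scope must come after Test — holds.
Test has to finish before Build starts — holds.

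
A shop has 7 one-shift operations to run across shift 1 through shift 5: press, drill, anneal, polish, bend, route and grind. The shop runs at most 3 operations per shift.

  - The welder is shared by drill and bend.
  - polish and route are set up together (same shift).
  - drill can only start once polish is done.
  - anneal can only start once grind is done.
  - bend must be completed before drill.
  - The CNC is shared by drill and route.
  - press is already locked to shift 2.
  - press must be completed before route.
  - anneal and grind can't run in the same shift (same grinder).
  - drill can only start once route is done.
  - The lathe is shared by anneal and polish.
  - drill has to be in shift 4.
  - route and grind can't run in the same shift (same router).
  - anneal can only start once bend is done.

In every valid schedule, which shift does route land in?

press is fixed at shift 2 and must come before route, so route is at least shift 3.
drill is fixed at shift 4 and must come after route, so route is at most shift 3.
So route must be shift 3.

shift 3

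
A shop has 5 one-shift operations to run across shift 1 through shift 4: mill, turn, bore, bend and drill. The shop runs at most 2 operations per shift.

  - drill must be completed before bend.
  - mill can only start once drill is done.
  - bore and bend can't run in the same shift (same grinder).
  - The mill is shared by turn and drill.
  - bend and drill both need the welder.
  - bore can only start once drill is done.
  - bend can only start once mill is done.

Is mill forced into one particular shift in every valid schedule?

mill can be shift 2 (e.g. mill -> shift 2, drill -> shift 1, bend -> shift 3, bore -> shift 2, turn -> shift 3) or shift 3 (e.g. bend=shift 4, drill=shift 1, mill=shift 3, turn=shift 2, bore=shift 2).

No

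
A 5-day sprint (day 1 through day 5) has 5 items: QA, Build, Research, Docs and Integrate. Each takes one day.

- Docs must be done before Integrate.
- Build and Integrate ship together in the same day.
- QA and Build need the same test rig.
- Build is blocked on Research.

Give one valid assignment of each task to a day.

QA in day 1; Integrate in day 2; Research in day 1; Docs in day 1; Build in day 2

Checking: Docs(day 1) before Integrate(day 2); Research(day 1) before Build(day 2); QA(day 1) != Build(day 2); Build = Integrate = day 2.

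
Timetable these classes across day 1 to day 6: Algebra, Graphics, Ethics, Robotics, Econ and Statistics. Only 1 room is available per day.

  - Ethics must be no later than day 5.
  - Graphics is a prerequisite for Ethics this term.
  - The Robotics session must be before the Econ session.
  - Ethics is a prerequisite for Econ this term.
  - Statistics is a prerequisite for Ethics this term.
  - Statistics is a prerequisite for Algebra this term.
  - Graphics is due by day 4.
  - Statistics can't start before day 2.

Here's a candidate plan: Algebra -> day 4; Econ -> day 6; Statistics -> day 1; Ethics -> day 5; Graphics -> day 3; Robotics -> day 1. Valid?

Graphics is due by day 4 — holds.
The Robotics session must be before the Econ session — holds.
Ethics is a prerequisite for Econ this term — holds.
Graphics is a prerequisite for Ethics this term — holds.
Statistics is a prerequisite for Algebra this term — holds.
Ethics must be no later than day 5 — holds.
Only 1 room is available per day — violated.
Statistics is a prerequisite for Ethics this term — holds.
Statistics can't start before day 2 — violated.

Invalid. Statistics can't start before day 2.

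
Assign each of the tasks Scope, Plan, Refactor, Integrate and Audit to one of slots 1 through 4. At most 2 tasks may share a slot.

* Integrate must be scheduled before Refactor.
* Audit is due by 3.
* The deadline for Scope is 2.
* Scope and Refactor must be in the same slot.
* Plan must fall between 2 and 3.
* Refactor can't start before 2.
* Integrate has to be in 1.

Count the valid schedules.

2

Enumerating: Plan=3; Refactor=2; Scope=2; Audit=1; Integrate=1 | Audit -> 3, Refactor -> 2, Scope -> 2, Plan -> 3, Integrate -> 1.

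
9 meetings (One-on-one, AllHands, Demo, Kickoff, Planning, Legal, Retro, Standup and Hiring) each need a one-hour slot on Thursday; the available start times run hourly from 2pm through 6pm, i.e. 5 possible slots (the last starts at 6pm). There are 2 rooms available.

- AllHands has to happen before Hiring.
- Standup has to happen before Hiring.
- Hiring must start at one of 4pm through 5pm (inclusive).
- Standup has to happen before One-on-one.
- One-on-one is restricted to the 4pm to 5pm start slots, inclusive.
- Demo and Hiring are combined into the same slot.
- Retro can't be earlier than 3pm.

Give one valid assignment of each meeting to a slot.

AllHands in 2pm; Planning in 5pm; Kickoff in 3pm; Retro in 3pm; Legal in 6pm; One-on-one in 5pm; Standup in 2pm; Hiring in 4pm; Demo in 4pm

Checking: Standup(2pm) before One-on-one(5pm); Standup(2pm) before Hiring(4pm); AllHands(2pm) before Hiring(4pm); Demo = Hiring = 4pm; Retro=3pm in [3pm,6pm]; One-on-one=5pm in [4pm,5pm]; Hiring=4pm in [4pm,5pm]; max 2 per slot (cap 2).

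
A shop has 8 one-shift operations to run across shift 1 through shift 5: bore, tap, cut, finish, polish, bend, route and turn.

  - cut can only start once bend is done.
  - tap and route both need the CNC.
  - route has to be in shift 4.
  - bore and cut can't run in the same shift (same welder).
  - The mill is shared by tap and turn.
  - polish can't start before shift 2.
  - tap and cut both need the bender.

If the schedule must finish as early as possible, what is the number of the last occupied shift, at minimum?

4

The precedence chain requires at least 2 distinct shifts.
route can't be placed before shift 4, so the schedule must run through at least shift 4.
4 works (last occupied shift: shift 4): for example bore -> shift 1; bend -> shift 1; route -> shift 4; polish -> shift 2; cut -> shift 2; turn -> shift 2; tap -> shift 1; finish -> shift 1.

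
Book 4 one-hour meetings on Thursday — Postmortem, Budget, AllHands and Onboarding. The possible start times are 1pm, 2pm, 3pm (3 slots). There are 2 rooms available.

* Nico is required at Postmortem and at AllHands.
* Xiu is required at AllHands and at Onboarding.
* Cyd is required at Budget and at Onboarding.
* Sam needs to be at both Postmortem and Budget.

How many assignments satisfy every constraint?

18

Splitting on Postmortem: it can be 1pm (6), 2pm (6), 3pm (6). Listing each branch's schedules as (Budget, AllHands, Onboarding):
Postmortem=1pm: (2pm,2pm,1pm) (2pm,2pm,3pm) (2pm,3pm,1pm) (3pm,2pm,1pm) (3pm,3pm,1pm) (3pm,3pm,2pm) — 6.
Postmortem=2pm: (1pm,1pm,2pm) (1pm,1pm,3pm) (1pm,3pm,2pm) (3pm,1pm,2pm) (3pm,3pm,1pm) (3pm,3pm,2pm) — 6.
Postmortem=3pm: (1pm,1pm,2pm) (1pm,1pm,3pm) (1pm,2pm,3pm) (2pm,1pm,3pm) (2pm,2pm,1pm) (2pm,2pm,3pm) — 6.
Summing: 6 + 6 + 6 = 18.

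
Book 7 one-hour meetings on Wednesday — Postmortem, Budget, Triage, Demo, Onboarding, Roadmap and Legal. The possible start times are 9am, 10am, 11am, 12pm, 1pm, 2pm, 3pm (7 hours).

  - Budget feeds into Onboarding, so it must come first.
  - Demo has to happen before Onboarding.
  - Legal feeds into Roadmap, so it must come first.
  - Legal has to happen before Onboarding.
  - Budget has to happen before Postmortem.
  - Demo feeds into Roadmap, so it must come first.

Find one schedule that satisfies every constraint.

Onboarding -> 10am; Roadmap -> 10am; Triage -> 9am; Postmortem -> 10am; Demo -> 9am; Legal -> 9am; Budget -> 9am

Checking: Demo(9am) before Roadmap(10am); Budget(9am) before Onboarding(10am); Budget(9am) before Postmortem(10am); Demo(9am) before Onboarding(10am); Legal(9am) before Roadmap(10am); Legal(9am) before Onboarding(10am).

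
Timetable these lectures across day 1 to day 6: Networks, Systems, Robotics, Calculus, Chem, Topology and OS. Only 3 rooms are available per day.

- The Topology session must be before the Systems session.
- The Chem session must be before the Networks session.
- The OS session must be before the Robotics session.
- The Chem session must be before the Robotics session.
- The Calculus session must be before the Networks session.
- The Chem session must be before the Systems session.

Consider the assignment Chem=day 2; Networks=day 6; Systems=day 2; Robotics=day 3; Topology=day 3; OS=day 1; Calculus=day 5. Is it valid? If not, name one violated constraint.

No — it violates: The Topology session must be before the Systems session

The OS session must be before the Robotics session — holds.
Only 3 rooms are available per day — holds.
The Chem session must be before the Systems session — violated.
The Calculus session must be before the Networks session — holds.
The Chem session must be before the Networks session — holds.
The Topology session must be before the Systems session — violated.
The Chem session must be before the Robotics session — holds.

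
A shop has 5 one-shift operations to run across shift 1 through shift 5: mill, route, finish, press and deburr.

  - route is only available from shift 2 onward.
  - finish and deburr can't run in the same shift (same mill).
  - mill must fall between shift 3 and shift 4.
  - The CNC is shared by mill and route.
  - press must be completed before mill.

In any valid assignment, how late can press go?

Downstream work caps press at shift 3.
press at shift 3 is achievable: finish -> shift 1; press -> shift 3; route -> shift 2; deburr -> shift 2; mill -> shift 4.

shift 3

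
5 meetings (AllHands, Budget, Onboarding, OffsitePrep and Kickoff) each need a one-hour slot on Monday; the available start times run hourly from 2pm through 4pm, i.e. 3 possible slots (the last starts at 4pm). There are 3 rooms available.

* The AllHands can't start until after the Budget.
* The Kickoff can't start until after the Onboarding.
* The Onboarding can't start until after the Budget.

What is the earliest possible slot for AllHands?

3pm

Precedence pushes AllHands to at least 3pm.
AllHands at 3pm is achievable: Kickoff=4pm; OffsitePrep=2pm; Budget=2pm; AllHands=3pm; Onboarding=3pm.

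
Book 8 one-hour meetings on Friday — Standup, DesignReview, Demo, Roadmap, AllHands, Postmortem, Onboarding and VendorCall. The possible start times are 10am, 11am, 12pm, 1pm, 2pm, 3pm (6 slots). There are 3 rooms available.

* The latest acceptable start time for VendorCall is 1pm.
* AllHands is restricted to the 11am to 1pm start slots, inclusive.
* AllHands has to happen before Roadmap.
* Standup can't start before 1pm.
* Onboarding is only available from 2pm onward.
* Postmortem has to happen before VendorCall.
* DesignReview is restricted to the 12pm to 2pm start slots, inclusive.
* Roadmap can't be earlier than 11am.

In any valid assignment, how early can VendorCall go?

Precedence pushes VendorCall to at least 11am; VendorCall's own window allows nothing later than 1pm.
VendorCall at 11am is achievable: Roadmap -> 12pm; Onboarding -> 2pm; Standup -> 1pm; Postmortem -> 10am; VendorCall -> 11am; DesignReview -> 12pm; AllHands -> 11am; Demo -> 10am.

11am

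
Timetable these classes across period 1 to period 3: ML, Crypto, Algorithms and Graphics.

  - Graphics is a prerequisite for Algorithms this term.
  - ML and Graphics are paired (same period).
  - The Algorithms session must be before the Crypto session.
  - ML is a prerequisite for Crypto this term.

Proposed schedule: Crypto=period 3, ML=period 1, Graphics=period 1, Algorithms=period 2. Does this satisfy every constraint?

ML and Graphics are paired (same period) — holds.
The Algorithms session must be before the Crypto session — holds.
ML is a prerequisite for Crypto this term — holds.
Graphics is a prerequisite for Algorithms this term — holds.

Valid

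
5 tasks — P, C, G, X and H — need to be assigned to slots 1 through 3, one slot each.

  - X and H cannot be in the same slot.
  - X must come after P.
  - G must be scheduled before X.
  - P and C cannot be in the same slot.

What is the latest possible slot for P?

2

Downstream work caps P at 2.
P at 2 is achievable: G -> 1, P -> 2, H -> 1, X -> 3, C -> 1.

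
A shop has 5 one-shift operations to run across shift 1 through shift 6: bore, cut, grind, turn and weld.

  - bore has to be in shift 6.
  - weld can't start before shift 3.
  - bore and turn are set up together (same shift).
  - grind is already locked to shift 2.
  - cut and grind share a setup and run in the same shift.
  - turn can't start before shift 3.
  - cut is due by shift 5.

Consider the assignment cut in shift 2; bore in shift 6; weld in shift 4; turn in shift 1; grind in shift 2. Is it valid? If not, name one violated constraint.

bore and turn are set up together (same shift) — violated.
cut is due by shift 5 — holds.
grind is already locked to shift 2 — holds.
weld can't start before shift 3 — holds.
cut and grind share a setup and run in the same shift — holds.
bore has to be in shift 6 — holds.
turn can't start before shift 3 — violated.

No. turn can't start before shift 3 is not satisfied.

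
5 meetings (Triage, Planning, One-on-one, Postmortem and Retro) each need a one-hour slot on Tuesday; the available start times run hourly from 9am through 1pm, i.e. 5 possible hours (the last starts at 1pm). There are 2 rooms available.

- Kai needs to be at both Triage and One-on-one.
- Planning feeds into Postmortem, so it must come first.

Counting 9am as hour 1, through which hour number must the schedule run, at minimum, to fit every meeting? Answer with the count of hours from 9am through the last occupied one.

3 hours

The precedence chain requires at least 2 distinct hours.
With at most 2 per hour and 5 meetings, at least 3 hours are needed.
3 works (last occupied hour: 11am): for example Planning in 9am, One-on-one in 10am, Retro in 11am, Postmortem in 10am, Triage in 9am.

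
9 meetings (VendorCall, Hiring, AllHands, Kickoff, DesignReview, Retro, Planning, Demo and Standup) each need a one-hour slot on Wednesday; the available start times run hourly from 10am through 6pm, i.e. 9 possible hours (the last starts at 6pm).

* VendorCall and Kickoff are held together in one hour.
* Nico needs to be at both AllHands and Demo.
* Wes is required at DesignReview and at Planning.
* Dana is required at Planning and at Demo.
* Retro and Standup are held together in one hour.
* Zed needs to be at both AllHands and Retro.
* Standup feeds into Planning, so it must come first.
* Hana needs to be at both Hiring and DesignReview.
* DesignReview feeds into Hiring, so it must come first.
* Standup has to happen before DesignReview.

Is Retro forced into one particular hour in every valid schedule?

No

Retro can be 10am (e.g. VendorCall -> 10am, Planning -> 12pm, Kickoff -> 10am, Retro -> 10am, Hiring -> 12pm, Standup -> 10am, AllHands -> 11am, Demo -> 10am, DesignReview -> 11am) or 11am (e.g. Demo in 11am; VendorCall in 10am; Planning in 1pm; Kickoff in 10am; Hiring in 1pm; Retro in 11am; DesignReview in 12pm; Standup in 11am; AllHands in 10am).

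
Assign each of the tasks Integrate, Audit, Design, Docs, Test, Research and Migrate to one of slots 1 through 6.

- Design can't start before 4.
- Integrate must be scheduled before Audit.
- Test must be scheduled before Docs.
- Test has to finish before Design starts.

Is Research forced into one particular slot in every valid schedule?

Research can be 1 (e.g. Research=1; Migrate=1; Test=1; Integrate=1; Docs=2; Audit=2; Design=4) or 2 (e.g. Integrate=1; Docs=2; Audit=2; Research=2; Design=4; Migrate=1; Test=1).

No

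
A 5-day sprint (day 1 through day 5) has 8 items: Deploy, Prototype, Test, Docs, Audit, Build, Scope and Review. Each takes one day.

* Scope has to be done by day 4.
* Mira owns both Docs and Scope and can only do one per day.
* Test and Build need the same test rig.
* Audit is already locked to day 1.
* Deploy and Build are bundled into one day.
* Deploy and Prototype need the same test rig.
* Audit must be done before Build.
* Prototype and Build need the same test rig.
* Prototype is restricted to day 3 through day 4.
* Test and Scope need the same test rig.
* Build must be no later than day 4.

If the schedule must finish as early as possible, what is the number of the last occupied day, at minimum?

3

The precedence chain requires at least 2 distinct days.
Prototype can't be placed before day 3, so the schedule must run through at least day 3.
3 works (last occupied day: day 3): for example Docs in day 1, Test in day 1, Build in day 2, Deploy in day 2, Scope in day 2, Audit in day 1, Prototype in day 3, Review in day 1.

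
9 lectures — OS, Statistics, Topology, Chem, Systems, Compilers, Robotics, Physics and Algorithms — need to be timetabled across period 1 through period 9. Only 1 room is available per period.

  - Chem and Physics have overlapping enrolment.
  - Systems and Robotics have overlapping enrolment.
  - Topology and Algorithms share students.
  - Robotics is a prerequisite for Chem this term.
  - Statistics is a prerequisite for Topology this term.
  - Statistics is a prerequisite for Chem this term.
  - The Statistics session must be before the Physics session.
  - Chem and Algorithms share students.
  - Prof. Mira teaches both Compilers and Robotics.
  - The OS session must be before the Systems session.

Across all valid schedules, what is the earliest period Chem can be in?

Precedence pushes Chem to at least period 2.
Chem at period 3 is achievable: Chem -> period 3; Topology -> period 5; Statistics -> period 1; Algorithms -> period 9; Systems -> period 6; Robotics -> period 2; OS -> period 4; Compilers -> period 8; Physics -> period 7.
Nothing earlier works — the conflict and capacity constraints rule out every period before period 3.

period 3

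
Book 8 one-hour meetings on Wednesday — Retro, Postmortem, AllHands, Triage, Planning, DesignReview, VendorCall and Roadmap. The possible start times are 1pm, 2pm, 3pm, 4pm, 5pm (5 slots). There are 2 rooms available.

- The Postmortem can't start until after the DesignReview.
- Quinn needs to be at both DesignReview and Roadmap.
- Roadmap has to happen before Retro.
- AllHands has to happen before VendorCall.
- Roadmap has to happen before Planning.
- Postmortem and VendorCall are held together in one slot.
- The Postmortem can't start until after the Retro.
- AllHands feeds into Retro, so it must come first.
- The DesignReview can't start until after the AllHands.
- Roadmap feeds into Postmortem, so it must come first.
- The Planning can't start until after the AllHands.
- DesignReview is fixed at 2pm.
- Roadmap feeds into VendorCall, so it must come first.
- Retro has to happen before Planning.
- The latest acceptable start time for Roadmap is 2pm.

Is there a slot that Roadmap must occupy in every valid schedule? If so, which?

Roadmap's window is 1pm–2pm.
DesignReview is fixed at 2pm, and Roadmap can't share a slot with DesignReview.
So Roadmap must be 1pm.

1pm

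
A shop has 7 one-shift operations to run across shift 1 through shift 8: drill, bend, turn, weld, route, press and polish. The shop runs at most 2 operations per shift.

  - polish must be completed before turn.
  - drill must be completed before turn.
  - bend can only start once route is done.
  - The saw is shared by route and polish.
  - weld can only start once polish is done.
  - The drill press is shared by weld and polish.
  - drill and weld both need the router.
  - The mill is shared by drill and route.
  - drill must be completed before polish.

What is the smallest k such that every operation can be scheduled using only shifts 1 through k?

4

The precedence chain requires at least 3 distinct shifts.
With at most 2 per shift and 7 operations, at least 4 shifts are needed.
4 works (last occupied shift: shift 4): for example press -> shift 1; bend -> shift 4; turn -> shift 3; polish -> shift 2; drill -> shift 1; route -> shift 3; weld -> shift 4.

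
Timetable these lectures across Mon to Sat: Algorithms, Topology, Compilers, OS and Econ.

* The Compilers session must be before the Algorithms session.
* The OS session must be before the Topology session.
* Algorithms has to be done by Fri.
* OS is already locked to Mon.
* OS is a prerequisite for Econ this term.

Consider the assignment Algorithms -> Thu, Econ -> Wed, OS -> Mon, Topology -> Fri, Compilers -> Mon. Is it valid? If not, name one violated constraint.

Yes, all constraints hold

The OS session must be before the Topology session — holds.
OS is a prerequisite for Econ this term — holds.
OS is already locked to Mon — holds.
The Compilers session must be before the Algorithms session — holds.
Algorithms has to be done by Fri — holds.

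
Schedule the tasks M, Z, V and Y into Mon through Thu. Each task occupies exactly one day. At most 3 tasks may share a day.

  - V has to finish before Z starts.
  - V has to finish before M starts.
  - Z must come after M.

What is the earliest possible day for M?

Precedence pushes M to at least Tue; downstream work caps M at Wed.
M at Tue is achievable: Z in Wed; V in Mon; Y in Mon; M in Tue.

Tue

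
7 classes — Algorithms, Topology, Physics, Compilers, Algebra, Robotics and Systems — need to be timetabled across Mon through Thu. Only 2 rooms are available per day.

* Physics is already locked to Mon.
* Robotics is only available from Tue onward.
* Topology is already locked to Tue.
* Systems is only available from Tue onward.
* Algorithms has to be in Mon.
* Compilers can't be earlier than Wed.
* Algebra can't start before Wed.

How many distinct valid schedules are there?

Splitting on Compilers: it can be Wed (9), Thu (9). Listing each branch's schedules as (Algorithms, Topology, Physics, Algebra, Robotics, Systems):
Compilers=Wed: (Mon,Tue,Mon,Wed,Tue,Thu) (Mon,Tue,Mon,Wed,Thu,Tue) (Mon,Tue,Mon,Wed,Thu,Thu) (Mon,Tue,Mon,Thu,Tue,Wed) (Mon,Tue,Mon,Thu,Tue,Thu) (Mon,Tue,Mon,Thu,Wed,Tue) (Mon,Tue,Mon,Thu,Wed,Thu) (Mon,Tue,Mon,Thu,Thu,Tue) (Mon,Tue,Mon,Thu,Thu,Wed) — 9.
Compilers=Thu: (Mon,Tue,Mon,Wed,Tue,Wed) (Mon,Tue,Mon,Wed,Tue,Thu) (Mon,Tue,Mon,Wed,Wed,Tue) (Mon,Tue,Mon,Wed,Wed,Thu) (Mon,Tue,Mon,Wed,Thu,Tue) (Mon,Tue,Mon,Wed,Thu,Wed) (Mon,Tue,Mon,Thu,Tue,Wed) (Mon,Tue,Mon,Thu,Wed,Tue) (Mon,Tue,Mon,Thu,Wed,Wed) — 9.
Summing: 9 + 9 = 18.

18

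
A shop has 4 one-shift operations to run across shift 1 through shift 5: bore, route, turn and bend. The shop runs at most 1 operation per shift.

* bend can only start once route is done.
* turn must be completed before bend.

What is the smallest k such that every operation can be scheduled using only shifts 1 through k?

4 shifts

The precedence chain requires at least 2 distinct shifts.
With at most 1 per shift and 4 operations, at least 4 shifts are needed.
4 works (last occupied shift: shift 4): for example route -> shift 1; bend -> shift 3; bore -> shift 4; turn -> shift 2.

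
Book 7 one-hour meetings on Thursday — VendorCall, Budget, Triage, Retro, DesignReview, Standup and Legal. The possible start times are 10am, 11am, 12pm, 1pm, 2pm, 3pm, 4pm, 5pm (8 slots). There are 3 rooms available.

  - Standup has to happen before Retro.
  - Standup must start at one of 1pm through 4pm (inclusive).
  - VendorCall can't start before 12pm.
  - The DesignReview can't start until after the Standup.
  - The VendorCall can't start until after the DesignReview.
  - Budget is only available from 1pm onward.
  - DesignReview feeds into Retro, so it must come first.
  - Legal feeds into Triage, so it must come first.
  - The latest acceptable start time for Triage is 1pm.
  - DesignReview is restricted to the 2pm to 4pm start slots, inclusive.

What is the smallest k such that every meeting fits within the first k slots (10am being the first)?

The precedence chain requires at least 3 distinct slots.
With at most 3 per slot and 7 meetings, at least 3 slots are needed.
Propagating the time windows through the other constraints, VendorCall can't land before 3pm — that is slot 6 counting from 10am — so the schedule must run through at least 6 slots.
6 works (last occupied slot: 3pm): for example Budget -> 1pm, Triage -> 11am, DesignReview -> 2pm, Retro -> 3pm, Legal -> 10am, VendorCall -> 3pm, Standup -> 1pm.

6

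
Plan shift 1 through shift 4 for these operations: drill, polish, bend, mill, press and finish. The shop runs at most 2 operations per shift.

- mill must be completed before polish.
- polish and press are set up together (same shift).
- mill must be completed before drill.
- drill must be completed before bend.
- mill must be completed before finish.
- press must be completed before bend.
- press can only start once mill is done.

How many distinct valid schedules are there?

4

Enumerating: polish in shift 3, bend in shift 4, drill in shift 2, press in shift 3, finish in shift 2, mill in shift 1 | mill -> shift 1; press -> shift 3; drill -> shift 2; finish -> shift 4; bend -> shift 4; polish -> shift 3 | press -> shift 2; finish -> shift 3; bend -> shift 4; polish -> shift 2; drill -> shift 3; mill -> shift 1 | bend in shift 4; polish in shift 2; press in shift 2; mill in shift 1; drill in shift 3; finish in shift 4.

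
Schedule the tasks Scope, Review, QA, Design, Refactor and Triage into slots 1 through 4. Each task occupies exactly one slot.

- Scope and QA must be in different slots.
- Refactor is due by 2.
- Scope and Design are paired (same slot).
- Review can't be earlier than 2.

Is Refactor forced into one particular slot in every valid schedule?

Refactor can be 1 (e.g. Scope=1; Review=2; QA=2; Refactor=1; Design=1; Triage=1) or 2 (e.g. Review in 2, Scope in 1, Refactor in 2, QA in 2, Design in 1, Triage in 1).

No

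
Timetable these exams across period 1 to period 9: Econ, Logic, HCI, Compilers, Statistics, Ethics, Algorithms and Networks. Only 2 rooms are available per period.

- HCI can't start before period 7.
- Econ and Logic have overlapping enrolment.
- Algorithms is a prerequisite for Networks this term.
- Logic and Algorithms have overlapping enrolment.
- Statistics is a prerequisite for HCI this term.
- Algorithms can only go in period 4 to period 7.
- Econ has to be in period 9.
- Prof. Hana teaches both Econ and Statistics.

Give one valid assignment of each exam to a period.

Networks=period 5; Econ=period 9; Compilers=period 2; Statistics=period 1; Ethics=period 2; Logic=period 1; HCI=period 7; Algorithms=period 4

Checking: Statistics(period 1) before HCI(period 7); Algorithms(period 4) before Networks(period 5); Logic(period 1) != Algorithms(period 4); Econ(period 9) != Logic(period 1); Econ(period 9) != Statistics(period 1); Algorithms=period 4 in [period 4,period 7]; HCI=period 7 in [period 7,period 9]; Econ=period 9 in [period 9,period 9]; max 2 per period (cap 2).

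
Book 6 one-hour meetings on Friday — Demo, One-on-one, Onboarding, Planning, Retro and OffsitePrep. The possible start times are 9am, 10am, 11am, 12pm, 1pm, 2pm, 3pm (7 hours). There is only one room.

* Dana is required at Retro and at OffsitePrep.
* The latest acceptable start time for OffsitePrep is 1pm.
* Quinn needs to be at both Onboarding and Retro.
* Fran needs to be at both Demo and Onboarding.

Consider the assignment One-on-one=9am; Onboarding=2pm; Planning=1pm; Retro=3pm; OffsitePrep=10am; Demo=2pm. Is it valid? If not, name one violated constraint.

There is only one room — violated.
The latest acceptable start time for OffsitePrep is 1pm — holds.
Dana is required at Retro and at OffsitePrep — holds.
Fran needs to be at both Demo and Onboarding — violated.
Quinn needs to be at both Onboarding and Retro — holds.

No — it violates: Fran needs to be at both Demo and Onboarding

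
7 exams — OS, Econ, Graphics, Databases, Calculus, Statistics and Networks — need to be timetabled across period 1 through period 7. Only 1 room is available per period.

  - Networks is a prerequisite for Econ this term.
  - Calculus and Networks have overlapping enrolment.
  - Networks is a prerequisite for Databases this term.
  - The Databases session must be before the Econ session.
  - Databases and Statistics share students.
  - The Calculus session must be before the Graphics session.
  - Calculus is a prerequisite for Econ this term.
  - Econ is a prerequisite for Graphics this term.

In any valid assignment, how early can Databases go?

period 2

Precedence pushes Databases to at least period 2; downstream work caps Databases at period 5.
Databases at period 2 is achievable: Networks=period 1, Calculus=period 3, OS=period 6, Statistics=period 7, Databases=period 2, Graphics=period 5, Econ=period 4.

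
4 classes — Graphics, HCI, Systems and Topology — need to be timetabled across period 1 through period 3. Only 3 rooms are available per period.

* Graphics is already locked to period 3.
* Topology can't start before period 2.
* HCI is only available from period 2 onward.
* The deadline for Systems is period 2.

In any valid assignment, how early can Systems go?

Systems's own window allows nothing later than period 2.
Systems at period 1 is achievable: Systems=period 1; HCI=period 2; Topology=period 2; Graphics=period 3.

period 1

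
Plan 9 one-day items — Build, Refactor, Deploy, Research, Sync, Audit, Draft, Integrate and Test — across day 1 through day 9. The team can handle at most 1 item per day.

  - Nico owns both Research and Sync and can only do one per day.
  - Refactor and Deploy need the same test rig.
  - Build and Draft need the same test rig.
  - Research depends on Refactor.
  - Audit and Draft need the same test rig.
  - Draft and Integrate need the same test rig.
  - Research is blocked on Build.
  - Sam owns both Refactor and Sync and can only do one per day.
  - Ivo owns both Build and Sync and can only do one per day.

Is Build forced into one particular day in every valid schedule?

Build can be day 1 (e.g. Refactor -> day 2, Draft -> day 7, Research -> day 3, Integrate -> day 8, Test -> day 9, Build -> day 1, Deploy -> day 4, Audit -> day 6, Sync -> day 5) or day 2 (e.g. Refactor -> day 1, Build -> day 2, Audit -> day 6, Deploy -> day 4, Sync -> day 5, Integrate -> day 8, Research -> day 3, Test -> day 9, Draft -> day 7).

No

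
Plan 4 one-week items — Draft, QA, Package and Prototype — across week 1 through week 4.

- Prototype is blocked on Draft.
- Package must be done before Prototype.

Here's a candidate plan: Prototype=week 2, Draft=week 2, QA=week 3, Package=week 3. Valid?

No. Package must be done before Prototype is not satisfied.

Package must be done before Prototype — violated.
Prototype is blocked on Draft — violated.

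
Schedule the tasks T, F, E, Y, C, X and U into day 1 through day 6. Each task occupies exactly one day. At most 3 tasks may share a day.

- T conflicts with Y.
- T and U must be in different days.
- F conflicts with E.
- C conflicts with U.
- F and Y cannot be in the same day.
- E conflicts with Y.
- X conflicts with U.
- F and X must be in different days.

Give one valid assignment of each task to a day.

E in day 2; T in day 1; C in day 1; F in day 1; X in day 2; U in day 3; Y in day 3

Checking: T(day 1) != U(day 3); F(day 1) != X(day 2); X(day 2) != U(day 3); T(day 1) != Y(day 3); F(day 1) != Y(day 3); E(day 2) != Y(day 3); C(day 1) != U(day 3); F(day 1) != E(day 2); max 3 per day (cap 3).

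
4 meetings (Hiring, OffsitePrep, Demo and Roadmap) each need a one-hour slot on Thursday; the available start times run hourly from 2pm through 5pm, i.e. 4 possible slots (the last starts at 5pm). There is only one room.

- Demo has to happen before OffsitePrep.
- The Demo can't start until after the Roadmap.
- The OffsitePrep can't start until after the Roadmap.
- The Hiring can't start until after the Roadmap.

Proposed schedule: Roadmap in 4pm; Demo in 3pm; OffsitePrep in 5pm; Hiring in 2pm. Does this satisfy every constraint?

No — it violates: The Hiring can't start until after the Roadmap

Demo has to happen before OffsitePrep — holds.
The Hiring can't start until after the Roadmap — violated.
The Demo can't start until after the Roadmap — violated.
The OffsitePrep can't start until after the Roadmap — holds.
There is only one room — holds.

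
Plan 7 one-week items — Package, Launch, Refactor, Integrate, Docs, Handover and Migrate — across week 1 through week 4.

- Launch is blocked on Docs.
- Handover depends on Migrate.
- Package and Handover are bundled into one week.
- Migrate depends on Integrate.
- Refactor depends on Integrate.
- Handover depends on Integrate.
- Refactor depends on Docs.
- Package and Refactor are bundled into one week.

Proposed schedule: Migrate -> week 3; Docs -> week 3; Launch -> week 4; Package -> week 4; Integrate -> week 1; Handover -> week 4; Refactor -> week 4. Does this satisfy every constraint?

Launch is blocked on Docs — holds.
Handover depends on Integrate — holds.
Migrate depends on Integrate — holds.
Package and Refactor are bundled into one week — holds.
Refactor depends on Docs — holds.
Handover depends on Migrate — holds.
Refactor depends on Integrate — holds.
Package and Handover are bundled into one week — holds.

Yes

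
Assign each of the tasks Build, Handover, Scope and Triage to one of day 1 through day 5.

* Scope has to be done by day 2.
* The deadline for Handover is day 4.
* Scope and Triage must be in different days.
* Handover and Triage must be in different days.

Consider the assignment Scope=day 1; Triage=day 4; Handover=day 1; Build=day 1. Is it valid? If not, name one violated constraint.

Handover and Triage must be in different days — holds.
The deadline for Handover is day 4 — holds.
Scope and Triage must be in different days — holds.
Scope has to be done by day 2 — holds.

Valid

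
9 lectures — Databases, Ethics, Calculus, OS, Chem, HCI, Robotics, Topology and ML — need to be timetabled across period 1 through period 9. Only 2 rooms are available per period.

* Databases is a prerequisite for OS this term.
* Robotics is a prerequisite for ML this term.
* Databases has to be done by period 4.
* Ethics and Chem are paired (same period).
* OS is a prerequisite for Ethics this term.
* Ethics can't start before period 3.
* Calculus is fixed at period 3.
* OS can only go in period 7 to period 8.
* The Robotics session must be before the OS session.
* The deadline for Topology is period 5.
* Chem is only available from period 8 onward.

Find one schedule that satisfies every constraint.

Robotics -> period 2, Ethics -> period 8, Calculus -> period 3, Topology -> period 1, Databases -> period 1, OS -> period 7, ML -> period 3, HCI -> period 2, Chem -> period 8

Checking: Databases(period 1) before OS(period 7); Robotics(period 2) before ML(period 3); OS(period 7) before Ethics(period 8); Robotics(period 2) before OS(period 7); Ethics = Chem = period 8; OS=period 7 in [period 7,period 8]; Chem=period 8 in [period 8,period 9]; Topology=period 1 in [period 1,period 5]; Calculus=period 3 in [period 3,period 3]; Databases=period 1 in [period 1,period 4]; Ethics=period 8 in [period 3,period 9]; max 2 per period (cap 2).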